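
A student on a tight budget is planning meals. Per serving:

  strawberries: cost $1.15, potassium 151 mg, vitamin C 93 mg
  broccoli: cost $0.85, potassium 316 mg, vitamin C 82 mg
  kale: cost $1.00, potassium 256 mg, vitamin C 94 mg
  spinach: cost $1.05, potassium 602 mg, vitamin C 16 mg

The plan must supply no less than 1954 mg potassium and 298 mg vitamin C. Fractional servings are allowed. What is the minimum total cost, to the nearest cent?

An LP optimum is at a vertex; with two nutrient constraints at most two foods are used. Check each candidate.
strawberries only: max(1954/151, 298/93) = 12.94 servings → $14.88.
broccoli only: max(1954/316, 298/82) = 6.184 servings → $5.26.
kale only: max(1954/256, 298/94) = 7.633 servings → $7.63.
spinach only: max(1954/602, 298/16) = 18.62 servings → $19.56.
strawberries + broccoli: intersection lies outside the first quadrant.
strawberries + kale: intersection lies outside the first quadrant.
strawberries + spinach with both tight: 2.765 servings and 2.552 servings → $5.86.
broccoli + kale: intersection lies outside the first quadrant.
broccoli + spinach with both tight: 3.343 servings and 1.491 servings → $4.41.
kale + spinach with both tight: 2.822 servings and 2.046 servings → $4.97.
The minimum over all feasible corners is $4.41.

$4.41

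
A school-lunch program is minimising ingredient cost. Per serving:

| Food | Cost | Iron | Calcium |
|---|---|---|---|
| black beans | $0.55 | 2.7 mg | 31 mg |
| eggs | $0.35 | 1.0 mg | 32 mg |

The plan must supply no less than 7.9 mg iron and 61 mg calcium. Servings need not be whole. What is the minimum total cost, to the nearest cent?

$1.61

The cheapest plan sits at a corner of the feasible region — with two constraints it uses at most two foods.
black beans only: max(7.9/2.7, 61/31) = 2.926 servings → $1.61.
eggs only: max(7.9/1.0, 61/32) = 7.9 servings → $2.77.
black beans + eggs with both targets exact would need a negative amount; discard.
So the least-cost plan costs $1.61.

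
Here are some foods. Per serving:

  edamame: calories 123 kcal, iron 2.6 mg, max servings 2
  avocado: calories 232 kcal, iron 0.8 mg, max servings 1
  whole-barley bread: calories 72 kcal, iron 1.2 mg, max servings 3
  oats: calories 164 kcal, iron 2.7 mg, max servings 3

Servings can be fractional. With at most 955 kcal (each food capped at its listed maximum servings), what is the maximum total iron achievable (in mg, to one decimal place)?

Iron per kcal: edamame 0.02114, whole-barley bread 0.01667, oats 0.01646, avocado 0.003448.
Take 2 servings of edamame: uses 246 kcal, +5.2 mg iron (running total 5.2 mg).
Take 3 servings of whole-barley bread: uses 216 kcal, +3.6 mg iron (running total 8.8 mg).
Take 3 servings of oats: uses 492 kcal, +8.1 mg iron (running total 16.9 mg).
Take 0.00431 servings of avocado: uses 1 kcal, +0.0 mg iron (running total 16.9 mg).
Greedy by best ratio exhausts the calories allowance optimally: 16.9 mg.

16.9 mg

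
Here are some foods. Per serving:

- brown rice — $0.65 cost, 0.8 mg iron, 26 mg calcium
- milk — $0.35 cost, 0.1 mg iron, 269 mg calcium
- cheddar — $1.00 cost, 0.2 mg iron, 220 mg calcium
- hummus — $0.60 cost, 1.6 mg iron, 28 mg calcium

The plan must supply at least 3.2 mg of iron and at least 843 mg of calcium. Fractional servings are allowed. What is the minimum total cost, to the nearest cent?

$2.12

With two linear requirements the optimum uses one or two foods; enumerate the corners.
brown rice only: max(3.2/0.8, 843/26) = 32.42 servings → $21.07.
milk only: max(3.2/0.1, 843/269) = 32 servings → $11.20.
cheddar only: max(3.2/0.2, 843/220) = 16 servings → $16.00.
hummus only: max(3.2/1.6, 843/28) = 30.11 servings → $18.06.
brown rice + milk with both tight: 3.652 servings and 2.781 servings → $3.35.
brown rice + cheddar with both tight: 3.135 servings and 3.461 servings → $5.50.
brown rice + hummus with both targets exact would need a negative amount; discard.
milk + cheddar: the both-tight solution has a negative serving — not a feasible corner.
milk + hummus with both tight: 2.945 servings and 1.816 servings → $2.12.
cheddar + hummus with both tight: 3.635 servings and 1.546 servings → $4.56.
The minimum over all feasible corners is $2.12.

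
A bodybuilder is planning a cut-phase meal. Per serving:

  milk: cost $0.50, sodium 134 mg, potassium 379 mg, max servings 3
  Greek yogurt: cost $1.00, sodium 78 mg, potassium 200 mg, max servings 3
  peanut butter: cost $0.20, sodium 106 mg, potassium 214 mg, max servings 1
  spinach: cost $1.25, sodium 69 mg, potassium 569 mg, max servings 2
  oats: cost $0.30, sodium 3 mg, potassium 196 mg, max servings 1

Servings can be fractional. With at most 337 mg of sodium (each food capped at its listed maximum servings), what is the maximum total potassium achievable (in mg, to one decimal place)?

Potassium per mg sodium: oats 65.33, spinach 8.246, milk 2.828, Greek yogurt 2.564, peanut butter 2.019.
Take 1 serving of oats: uses 3 mg sodium, +196.0 mg potassium (running total 196.0 mg).
Take 2 servings of spinach: uses 138 mg sodium, +1138.0 mg potassium (running total 1334.0 mg).
Take 1.463 servings of milk: uses 196 mg sodium, +554.4 mg potassium (running total 1888.4 mg).
Greedy by best ratio exhausts the sodium allowance optimally: 1888.4 mg.

1888.4 mg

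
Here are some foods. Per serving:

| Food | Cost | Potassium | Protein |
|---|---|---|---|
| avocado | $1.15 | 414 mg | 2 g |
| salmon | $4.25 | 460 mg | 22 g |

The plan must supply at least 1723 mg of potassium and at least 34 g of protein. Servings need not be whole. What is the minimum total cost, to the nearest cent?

This is a tiny linear program; its minimum lies at a vertex of the feasible set. List the vertices and price them.
avocado only: max(1723/414, 34/2) = 17 servings → $19.55.
salmon only: max(1723/460, 34/22) = 3.746 servings → $15.92.
avocado + salmon with both tight: 2.719 servings and 1.298 servings → $8.64.
Cheapest feasible corner: $8.64.

$8.64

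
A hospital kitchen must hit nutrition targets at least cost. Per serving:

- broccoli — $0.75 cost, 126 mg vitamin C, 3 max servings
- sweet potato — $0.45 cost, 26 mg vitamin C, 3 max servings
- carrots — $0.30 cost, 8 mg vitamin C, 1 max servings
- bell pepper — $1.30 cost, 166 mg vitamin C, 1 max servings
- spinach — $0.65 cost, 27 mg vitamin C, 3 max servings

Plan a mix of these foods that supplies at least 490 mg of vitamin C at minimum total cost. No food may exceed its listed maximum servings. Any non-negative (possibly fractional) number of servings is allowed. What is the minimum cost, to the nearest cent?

$3.13

Cost per mg of vitamin C: broccoli $0.0060, bell pepper $0.0078, sweet potato $0.0173, spinach $0.0241, carrots $0.0375.
Take 3 servings of broccoli: +378.0 mg vitamin C for $2.25 (total $2.25, still need 112.0 mg).
Take 0.6747 servings of bell pepper: +112.0 mg vitamin C for $0.88 (total $3.13, still need 0.0 mg).
Filling from the cheapest source first is optimal under one linear minimum: $3.13.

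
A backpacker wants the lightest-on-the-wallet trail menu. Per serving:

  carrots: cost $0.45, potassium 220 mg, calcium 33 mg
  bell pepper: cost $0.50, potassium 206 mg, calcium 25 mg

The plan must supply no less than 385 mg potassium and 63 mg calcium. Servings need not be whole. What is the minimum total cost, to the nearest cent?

This is a tiny linear program; its minimum lies at a vertex of the feasible set. List the vertices and price them.
carrots only: max(385/220, 63/33) = 1.909 servings → $0.86.
bell pepper only: max(385/206, 63/25) = 2.52 servings → $1.26.
carrots + bell pepper with both targets exact would need a negative amount; discard.
So the least-cost plan costs $0.86.

$0.86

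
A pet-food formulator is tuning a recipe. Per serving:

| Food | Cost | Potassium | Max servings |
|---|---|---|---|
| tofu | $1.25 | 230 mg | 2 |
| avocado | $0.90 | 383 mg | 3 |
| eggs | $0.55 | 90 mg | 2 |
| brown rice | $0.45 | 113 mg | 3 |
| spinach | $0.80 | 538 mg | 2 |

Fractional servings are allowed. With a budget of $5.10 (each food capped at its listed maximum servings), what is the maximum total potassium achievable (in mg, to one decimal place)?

Potassium per dollar: spinach 672.5, avocado 425.6, brown rice 251.1, tofu 184, eggs 163.6.
Take 2 servings of spinach: spends $1.60, +1076.0 mg potassium (running total 1076.0 mg).
Take 3 servings of avocado: spends $2.70, +1149.0 mg potassium (running total 2225.0 mg).
Take 1.778 servings of brown rice: spends $0.80, +200.9 mg potassium (running total 2425.9 mg).
Greedy by best ratio exhausts the cost allowance optimally: 2425.9 mg.

2425.9 mg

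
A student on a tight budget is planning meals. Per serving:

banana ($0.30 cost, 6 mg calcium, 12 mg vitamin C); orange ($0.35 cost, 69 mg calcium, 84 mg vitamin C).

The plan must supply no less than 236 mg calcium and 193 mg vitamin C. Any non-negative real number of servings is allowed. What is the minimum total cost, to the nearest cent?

Minimising a linear cost over {calcium ≥ 236, vitamin C ≥ 193, servings ≥ 0} — the optimum is at a vertex, using one or two foods.
banana only: max(236/6, 193/12) = 39.33 servings → $11.80.
orange only: max(236/69, 193/84) = 3.42 servings → $1.20.
banana + orange with both targets exact would need a negative amount; discard.
The minimum over all feasible corners is $1.20.

$1.20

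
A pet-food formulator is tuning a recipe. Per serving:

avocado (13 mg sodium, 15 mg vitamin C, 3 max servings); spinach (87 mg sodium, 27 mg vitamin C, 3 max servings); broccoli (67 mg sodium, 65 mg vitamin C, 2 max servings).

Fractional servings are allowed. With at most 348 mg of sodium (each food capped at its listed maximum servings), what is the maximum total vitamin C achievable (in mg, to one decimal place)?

229.3 mg

Vitamin C per mg sodium: avocado 1.154, broccoli 0.9701, spinach 0.3103.
Take 3 servings of avocado: uses 39 mg sodium, +45.0 mg vitamin C (running total 45.0 mg).
Take 2 servings of broccoli: uses 134 mg sodium, +130.0 mg vitamin C (running total 175.0 mg).
Take 2.011 servings of spinach: uses 175 mg sodium, +54.3 mg vitamin C (running total 229.3 mg).
Greedy by best ratio exhausts the sodium allowance optimally: 229.3 mg.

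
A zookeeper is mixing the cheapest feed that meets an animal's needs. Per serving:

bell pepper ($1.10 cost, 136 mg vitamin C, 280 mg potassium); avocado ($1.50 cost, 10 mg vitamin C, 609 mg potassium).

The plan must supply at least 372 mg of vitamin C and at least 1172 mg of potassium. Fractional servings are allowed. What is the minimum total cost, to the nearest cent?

Minimising a linear cost over {vitamin C ≥ 372, potassium ≥ 1172, servings ≥ 0} — the optimum is at a vertex, using one or two foods.
bell pepper only: max(372/136, 1172/280) = 4.186 servings → $4.60.
avocado only: max(372/10, 1172/609) = 37.2 servings → $55.80.
bell pepper + avocado with both tight: 2.685 servings and 0.6902 servings → $3.99.
So the least-cost plan costs $3.99.

$3.99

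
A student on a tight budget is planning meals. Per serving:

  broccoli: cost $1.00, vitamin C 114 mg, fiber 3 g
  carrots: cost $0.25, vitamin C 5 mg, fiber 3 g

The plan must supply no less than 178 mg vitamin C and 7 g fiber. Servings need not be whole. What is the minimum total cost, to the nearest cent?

$1.73

Check every corner: each single food scaled to meet both minima, and each pair solved so both constraints bind.
broccoli only: max(178/114, 7/3) = 2.333 servings → $2.33.
carrots only: max(178/5, 7/3) = 35.6 servings → $8.90.
broccoli + carrots with both tight: 1.526 servings and 0.8073 servings → $1.73.
The minimum over all feasible corners is $1.73.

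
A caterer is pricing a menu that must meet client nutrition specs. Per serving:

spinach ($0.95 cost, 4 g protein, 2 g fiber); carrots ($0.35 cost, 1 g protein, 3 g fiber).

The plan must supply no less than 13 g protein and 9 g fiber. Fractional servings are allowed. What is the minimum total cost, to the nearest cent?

For a min-cost LP with two ≥-constraints, a basic feasible solution has at most two positive variables.
spinach only: max(13/4, 9/2) = 4.5 servings → $4.28.
carrots only: max(13/1, 9/3) = 13 servings → $4.55.
spinach + carrots with both tight: 3 servings and 1 serving → $3.20.
Cheapest feasible corner: $3.20.

$3.20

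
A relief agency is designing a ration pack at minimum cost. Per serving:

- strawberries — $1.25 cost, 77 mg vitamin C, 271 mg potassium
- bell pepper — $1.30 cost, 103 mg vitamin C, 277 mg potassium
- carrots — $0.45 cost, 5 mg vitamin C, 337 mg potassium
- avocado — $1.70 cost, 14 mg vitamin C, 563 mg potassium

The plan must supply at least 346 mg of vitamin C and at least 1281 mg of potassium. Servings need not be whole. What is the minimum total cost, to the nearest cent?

This is a tiny linear program; its minimum lies at a vertex of the feasible set. List the vertices and price them.
strawberries only: max(346/77, 1281/271) = 4.727 servings → $5.91.
bell pepper only: max(346/103, 1281/277) = 4.625 servings → $6.01.
carrots only: max(346/5, 1281/337) = 69.2 servings → $31.14.
avocado only: max(346/14, 1281/563) = 24.71 servings → $42.01.
strawberries + bell pepper with both targets exact would need a negative amount; discard.
strawberries + carrots with both tight: 4.481 servings and 0.1981 servings → $5.69.
strawberries + avocado with both tight: 4.471 servings and 0.1231 servings → $5.80.
bell pepper + carrots with both tight: 3.307 servings and 1.083 servings → $4.79.
bell pepper + avocado with both tight: 3.269 servings and 0.6672 servings → $5.38.
carrots + avocado: the both-tight solution has a negative serving — not a feasible corner.
Cheapest feasible corner: $4.79.

$4.79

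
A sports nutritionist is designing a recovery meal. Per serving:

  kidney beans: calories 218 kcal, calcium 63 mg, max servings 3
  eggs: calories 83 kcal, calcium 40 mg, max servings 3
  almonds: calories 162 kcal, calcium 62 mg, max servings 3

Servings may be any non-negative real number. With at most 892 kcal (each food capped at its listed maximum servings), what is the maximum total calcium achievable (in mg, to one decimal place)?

Calcium per kcal: eggs 0.4819, almonds 0.3827, kidney beans 0.289.
Take 3 servings of eggs: uses 249 kcal, +120.0 mg calcium (running total 120.0 mg).
Take 3 servings of almonds: uses 486 kcal, +186.0 mg calcium (running total 306.0 mg).
Take 0.7202 servings of kidney beans: uses 157 kcal, +45.4 mg calcium (running total 351.4 mg).
Filling greedily by calcium-per-kcal is optimal for one linear limit, giving 351.4 mg.

351.4 mg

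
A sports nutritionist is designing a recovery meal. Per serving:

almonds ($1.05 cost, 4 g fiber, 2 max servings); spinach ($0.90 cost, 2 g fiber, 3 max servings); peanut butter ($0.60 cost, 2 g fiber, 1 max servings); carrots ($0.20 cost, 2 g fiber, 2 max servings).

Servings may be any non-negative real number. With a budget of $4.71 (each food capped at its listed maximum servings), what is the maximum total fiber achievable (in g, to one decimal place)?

17.6 g

Fiber per dollar: carrots 10, almonds 3.81, peanut butter 3.333, spinach 2.222.
Take 2 servings of carrots: spends $0.40, +4.0 g fiber (running total 4.0 g).
Take 2 servings of almonds: spends $2.10, +8.0 g fiber (running total 12.0 g).
Take 1 serving of peanut butter: spends $0.60, +2.0 g fiber (running total 14.0 g).
Take 1.789 servings of spinach: spends $1.61, +3.6 g fiber (running total 17.6 g).
Filling greedily by fiber-per-dollar is optimal for one linear limit, giving 17.6 g.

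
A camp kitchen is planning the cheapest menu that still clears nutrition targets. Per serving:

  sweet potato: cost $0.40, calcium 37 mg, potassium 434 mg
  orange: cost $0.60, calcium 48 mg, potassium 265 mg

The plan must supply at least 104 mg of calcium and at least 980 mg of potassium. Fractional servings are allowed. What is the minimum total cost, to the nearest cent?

$1.12

This is a tiny linear program; its minimum lies at a vertex of the feasible set. List the vertices and price them.
sweet potato only: max(104/37, 980/434) = 2.811 servings → $1.12.
orange only: max(104/48, 980/265) = 3.698 servings → $2.22.
sweet potato + orange with both tight: 1.767 servings and 0.8049 servings → $1.19.
The minimum over all feasible corners is $1.12.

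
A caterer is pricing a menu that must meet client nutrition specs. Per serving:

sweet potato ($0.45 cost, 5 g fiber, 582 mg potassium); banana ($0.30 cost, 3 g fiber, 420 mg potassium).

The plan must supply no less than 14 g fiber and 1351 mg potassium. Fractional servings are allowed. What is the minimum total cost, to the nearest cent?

$1.26

sweet potato only: max(14/5, 1351/582) = 2.8 servings → $1.26.
banana only: max(14/3, 1351/420) = 4.667 servings → $1.40.
sweet potato + banana: intersection lies outside the first quadrant.
Cheapest feasible corner: $1.26.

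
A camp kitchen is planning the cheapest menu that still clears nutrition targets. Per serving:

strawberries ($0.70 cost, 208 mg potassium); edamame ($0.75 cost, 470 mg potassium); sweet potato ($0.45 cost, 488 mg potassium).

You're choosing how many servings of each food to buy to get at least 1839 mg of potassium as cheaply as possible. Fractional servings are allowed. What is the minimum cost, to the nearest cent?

$1.70

Cost per mg of potassium: sweet potato $0.0009, edamame $0.0016, strawberries $0.0034.
With no serving limits, use only sweet potato: 1839 mg / 488 mg = 3.768 servings × $0.45 = $1.70.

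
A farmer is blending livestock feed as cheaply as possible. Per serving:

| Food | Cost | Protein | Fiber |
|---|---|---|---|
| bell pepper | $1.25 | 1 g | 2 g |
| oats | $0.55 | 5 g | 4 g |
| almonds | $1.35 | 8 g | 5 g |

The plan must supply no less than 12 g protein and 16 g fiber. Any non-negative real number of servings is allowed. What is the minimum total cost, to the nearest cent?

$2.20

Two binding constraints pin down two serving amounts, so the optimal mix uses at most two foods. The candidates are each food alone (scaled to the tighter of protein/fiber) and each pair with both constraints tight.
bell pepper only: max(12/1, 16/2) = 12 servings → $15.00.
oats only: max(12/5, 16/4) = 4 servings → $2.20.
almonds only: max(12/8, 16/5) = 3.2 servings → $4.32.
bell pepper + oats with both tight: 5.333 servings and 1.333 servings → $7.40.
bell pepper + almonds with both tight: 6.182 servings and 0.7273 servings → $8.71.
oats + almonds: the both-tight solution has a negative serving — not a feasible corner.
So the least-cost plan costs $2.20.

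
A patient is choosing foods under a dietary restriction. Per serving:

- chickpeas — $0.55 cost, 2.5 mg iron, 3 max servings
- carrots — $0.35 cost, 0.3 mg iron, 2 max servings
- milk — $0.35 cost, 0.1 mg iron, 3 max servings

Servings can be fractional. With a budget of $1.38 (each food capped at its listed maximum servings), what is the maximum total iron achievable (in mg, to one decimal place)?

6.3 mg

Iron per dollar: chickpeas 4.545, carrots 0.8571, milk 0.2857.
Take 2.509 servings of chickpeas: spends $1.38, +6.3 mg iron (running total 6.3 mg).
Greedy by best ratio exhausts the cost allowance optimally: 6.3 mg.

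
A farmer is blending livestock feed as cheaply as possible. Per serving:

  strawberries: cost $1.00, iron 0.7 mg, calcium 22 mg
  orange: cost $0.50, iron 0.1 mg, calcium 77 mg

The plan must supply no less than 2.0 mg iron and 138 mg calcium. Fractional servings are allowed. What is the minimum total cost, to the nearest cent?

$3.22

Two binding constraints pin down two serving amounts, so the optimal mix uses at most two foods. The candidates are each food alone (scaled to the tighter of iron/calcium) and each pair with both constraints tight.
strawberries only: max(2.0/0.7, 138/22) = 6.273 servings → $6.27.
orange only: max(2.0/0.1, 138/77) = 20 servings → $10.00.
strawberries + orange with both tight: 2.712 servings and 1.017 servings → $3.22.
The minimum over all feasible corners is $3.22.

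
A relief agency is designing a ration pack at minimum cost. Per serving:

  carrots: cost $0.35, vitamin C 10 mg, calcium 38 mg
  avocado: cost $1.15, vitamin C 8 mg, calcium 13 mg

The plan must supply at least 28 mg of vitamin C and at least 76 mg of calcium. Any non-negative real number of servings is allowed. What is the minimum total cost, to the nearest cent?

$0.98

At the optimum either one food covers both requirements or two foods hit both targets exactly; no other combination can be cheaper.
carrots only: max(28/10, 76/38) = 2.8 servings → $0.98.
avocado only: max(28/8, 76/13) = 5.846 servings → $6.72.
carrots + avocado with both tight: 1.402 servings and 1.747 servings → $2.50.
So the least-cost plan costs $0.98.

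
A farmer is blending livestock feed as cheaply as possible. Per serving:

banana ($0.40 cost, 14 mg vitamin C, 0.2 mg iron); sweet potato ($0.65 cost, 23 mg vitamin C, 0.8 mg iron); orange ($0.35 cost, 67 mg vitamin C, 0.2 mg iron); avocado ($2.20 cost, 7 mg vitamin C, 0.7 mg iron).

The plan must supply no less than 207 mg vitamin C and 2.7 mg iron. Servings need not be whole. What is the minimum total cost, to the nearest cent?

Two binding constraints pin down two serving amounts, so the optimal mix uses at most two foods. The candidates are each food alone (scaled to the tighter of vitamin C/iron) and each pair with both constraints tight.
banana only: max(207/14, 2.7/0.2) = 14.79 servings → $5.91.
sweet potato only: max(207/23, 2.7/0.8) = 9 servings → $5.85.
orange only: max(207/67, 2.7/0.2) = 13.5 servings → $4.72.
avocado only: max(207/7, 2.7/0.7) = 29.57 servings → $65.06.
banana + sweet potato: intersection lies outside the first quadrant.
banana + orange with both tight: 13.16 servings and 0.3396 servings → $5.38.
banana + avocado: the both-tight solution has a negative serving — not a feasible corner.
sweet potato + orange with both tight: 2.847 servings and 2.112 servings → $2.59.
sweet potato + avocado: intersection lies outside the first quadrant.
orange + avocado with both tight: 2.769 servings and 3.066 servings → $7.71.
The minimum over all feasible corners is $2.59.

$2.59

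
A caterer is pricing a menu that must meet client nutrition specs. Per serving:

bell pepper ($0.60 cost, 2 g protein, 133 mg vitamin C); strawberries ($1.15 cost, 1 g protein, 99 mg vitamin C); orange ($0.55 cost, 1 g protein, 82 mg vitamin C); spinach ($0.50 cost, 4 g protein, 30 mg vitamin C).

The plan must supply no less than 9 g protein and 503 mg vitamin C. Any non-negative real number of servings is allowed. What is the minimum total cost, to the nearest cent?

A basic optimal solution has at most two foods positive. Try each food alone and each pair with both targets met exactly.
bell pepper only: max(9/2, 503/133) = 4.5 servings → $2.70.
strawberries only: max(9/1, 503/99) = 9 servings → $10.35.
orange only: max(9/1, 503/82) = 9 servings → $4.95.
spinach only: max(9/4, 503/30) = 16.77 servings → $8.38.
bell pepper + strawberries with both targets exact would need a negative amount; discard.
bell pepper + orange: intersection lies outside the first quadrant.
bell pepper + spinach with both tight: 3.691 servings and 0.4047 servings → $2.42.
strawberries + orange: the both-tight solution has a negative serving — not a feasible corner.
strawberries + spinach with both tight: 4.76 servings and 1.06 servings → $6.00.
orange + spinach with both tight: 5.846 servings and 0.7886 servings → $3.61.
So the least-cost plan costs $2.42.

$2.42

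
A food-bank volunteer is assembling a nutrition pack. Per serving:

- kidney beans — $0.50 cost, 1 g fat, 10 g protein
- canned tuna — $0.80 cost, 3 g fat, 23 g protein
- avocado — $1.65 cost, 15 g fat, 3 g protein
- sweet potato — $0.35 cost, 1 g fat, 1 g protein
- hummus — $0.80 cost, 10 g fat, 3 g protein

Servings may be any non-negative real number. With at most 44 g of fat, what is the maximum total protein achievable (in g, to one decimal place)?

440.0 g

Protein per g fat: kidney beans 10, canned tuna 7.667, sweet potato 1, hummus 0.3, avocado 0.2.
With no serving limits, spend the whole fat allowance on kidney beans: 44 g / 1 g × 10 g = 440.0 g.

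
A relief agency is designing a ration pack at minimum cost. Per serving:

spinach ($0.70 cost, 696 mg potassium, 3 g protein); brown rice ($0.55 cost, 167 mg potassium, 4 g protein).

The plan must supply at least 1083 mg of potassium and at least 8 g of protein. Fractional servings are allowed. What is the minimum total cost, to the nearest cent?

$1.48

Minimising a linear cost over {potassium ≥ 1083, protein ≥ 8, servings ≥ 0} — the optimum is at a vertex, using one or two foods.
spinach only: max(1083/696, 8/3) = 2.667 servings → $1.87.
brown rice only: max(1083/167, 8/4) = 6.485 servings → $3.57.
spinach + brown rice with both tight: 1.312 servings and 1.016 servings → $1.48.
Cheapest feasible corner: $1.48.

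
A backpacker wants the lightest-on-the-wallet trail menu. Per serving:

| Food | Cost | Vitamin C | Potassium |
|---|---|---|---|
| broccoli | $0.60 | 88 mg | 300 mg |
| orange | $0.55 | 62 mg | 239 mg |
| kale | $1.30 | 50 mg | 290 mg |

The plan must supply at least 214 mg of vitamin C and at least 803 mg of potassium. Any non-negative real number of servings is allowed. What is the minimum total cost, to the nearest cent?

Compare the cost at each extreme point of the feasible region.
broccoli only: max(214/88, 803/300) = 2.677 servings → $1.61.
orange only: max(214/62, 803/239) = 3.452 servings → $1.90.
kale only: max(214/50, 803/290) = 4.28 servings → $5.56.
broccoli + orange with both tight: 0.5592 servings and 2.658 servings → $1.80.
broccoli + kale with both tight: 2.083 servings and 0.6144 servings → $2.05.
orange + kale: intersection lies outside the first quadrant.
So the least-cost plan costs $1.61.

$1.61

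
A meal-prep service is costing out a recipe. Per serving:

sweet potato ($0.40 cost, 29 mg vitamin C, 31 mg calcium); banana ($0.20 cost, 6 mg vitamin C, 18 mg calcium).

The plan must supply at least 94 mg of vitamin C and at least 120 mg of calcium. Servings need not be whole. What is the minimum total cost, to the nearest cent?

sweet potato only: max(94/29, 120/31) = 3.871 servings → $1.55.
banana only: max(94/6, 120/18) = 15.67 servings → $3.13.
sweet potato + banana with both tight: 2.893 servings and 1.685 servings → $1.49.
Cheapest feasible corner: $1.49.

$1.49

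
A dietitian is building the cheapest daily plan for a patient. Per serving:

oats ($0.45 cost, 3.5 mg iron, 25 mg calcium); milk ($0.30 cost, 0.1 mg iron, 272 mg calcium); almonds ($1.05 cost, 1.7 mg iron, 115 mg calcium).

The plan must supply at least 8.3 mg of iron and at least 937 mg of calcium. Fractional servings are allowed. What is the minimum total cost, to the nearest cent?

$2.00

Compare the cost at each extreme point of the feasible region.
oats only: max(8.3/3.5, 937/25) = 37.48 servings → $16.87.
milk only: max(8.3/0.1, 937/272) = 83 servings → $24.90.
almonds only: max(8.3/1.7, 937/115) = 8.148 servings → $8.56.
oats + milk with both tight: 2.279 servings and 3.235 servings → $2.00.
oats + almonds: intersection lies outside the first quadrant.
milk + almonds with both tight: 1.416 servings and 4.799 servings → $5.46.
Cheapest feasible corner: $2.00.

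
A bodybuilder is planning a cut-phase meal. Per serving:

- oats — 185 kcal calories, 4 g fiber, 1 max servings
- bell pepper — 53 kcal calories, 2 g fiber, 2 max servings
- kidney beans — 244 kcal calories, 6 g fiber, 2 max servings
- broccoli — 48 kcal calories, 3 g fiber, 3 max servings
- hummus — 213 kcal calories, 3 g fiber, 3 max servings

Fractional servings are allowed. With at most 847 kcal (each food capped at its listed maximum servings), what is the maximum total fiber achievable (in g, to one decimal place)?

27.4 g

Fiber per kcal: broccoli 0.0625, bell pepper 0.03774, kidney beans 0.02459, oats 0.02162, hummus 0.01408.
Take 3 servings of broccoli: uses 144 kcal, +9.0 g fiber (running total 9.0 g).
Take 2 servings of bell pepper: uses 106 kcal, +4.0 g fiber (running total 13.0 g).
Take 2 servings of kidney beans: uses 488 kcal, +12.0 g fiber (running total 25.0 g).
Take 0.5892 servings of oats: uses 109 kcal, +2.4 g fiber (running total 27.4 g).
Filling greedily by fiber-per-kcal is optimal for one linear limit, giving 27.4 g.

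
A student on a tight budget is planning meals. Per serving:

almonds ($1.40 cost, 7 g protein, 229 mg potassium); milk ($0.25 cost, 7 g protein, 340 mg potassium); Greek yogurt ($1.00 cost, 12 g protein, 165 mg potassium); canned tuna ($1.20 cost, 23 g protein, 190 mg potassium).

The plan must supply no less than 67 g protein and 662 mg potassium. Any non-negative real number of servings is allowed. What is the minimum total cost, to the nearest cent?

almonds only: max(67/7, 662/229) = 9.571 servings → $13.40.
milk only: max(67/7, 662/340) = 9.571 servings → $2.39.
Greek yogurt only: max(67/12, 662/165) = 5.583 servings → $5.58.
canned tuna only: max(67/23, 662/190) = 3.484 servings → $4.18.
almonds + milk: intersection lies outside the first quadrant.
almonds + Greek yogurt with both targets exact would need a negative amount; discard.
almonds + canned tuna with both tight: 0.634 servings and 2.72 servings → $4.15.
milk + Greek yogurt: the both-tight solution has a negative serving — not a feasible corner.
milk + canned tuna with both tight: 0.3846 servings and 2.796 servings → $3.45.
Greek yogurt + canned tuna with both tight: 1.648 servings and 2.053 servings → $4.11.
Cheapest feasible corner: $2.39.

$2.39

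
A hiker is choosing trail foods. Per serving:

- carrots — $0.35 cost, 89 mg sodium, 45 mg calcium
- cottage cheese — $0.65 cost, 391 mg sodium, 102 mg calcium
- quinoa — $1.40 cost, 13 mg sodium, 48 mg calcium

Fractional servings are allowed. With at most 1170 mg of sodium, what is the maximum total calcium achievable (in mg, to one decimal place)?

4320.0 mg

Calcium per mg sodium: quinoa 3.692, carrots 0.5056, cottage cheese 0.2609.
With no serving limits, spend the whole sodium allowance on quinoa: 1170 mg / 13 mg × 48 mg = 4320.0 mg.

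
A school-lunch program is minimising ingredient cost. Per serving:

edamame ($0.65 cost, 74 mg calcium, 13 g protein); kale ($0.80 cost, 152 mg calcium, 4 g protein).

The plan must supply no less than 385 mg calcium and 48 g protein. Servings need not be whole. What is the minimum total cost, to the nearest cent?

This is a tiny linear program; its minimum lies at a vertex of the feasible set. List the vertices and price them.
edamame only: max(385/74, 48/13) = 5.203 servings → $3.38.
kale only: max(385/152, 48/4) = 12 servings → $9.60.
edamame + kale with both tight: 3.426 servings and 0.8649 servings → $2.92.
The minimum over all feasible corners is $2.92.

$2.92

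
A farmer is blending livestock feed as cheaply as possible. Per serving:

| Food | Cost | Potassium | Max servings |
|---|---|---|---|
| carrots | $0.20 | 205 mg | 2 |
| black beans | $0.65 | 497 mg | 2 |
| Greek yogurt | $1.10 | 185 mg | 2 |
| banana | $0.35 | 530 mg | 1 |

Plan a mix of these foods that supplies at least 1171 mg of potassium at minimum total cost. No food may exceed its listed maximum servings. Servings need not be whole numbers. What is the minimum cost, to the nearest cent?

Cost per mg of potassium: banana $0.0007, carrots $0.0010, black beans $0.0013, Greek yogurt $0.0059.
Take 1 serving of banana: +530.0 mg potassium for $0.35 (total $0.35, still need 641.0 mg).
Take 2 servings of carrots: +410.0 mg potassium for $0.40 (total $0.75, still need 231.0 mg).
Take 0.4648 servings of black beans: +231.0 mg potassium for $0.30 (total $1.05, still need 0.0 mg).
Filling from the cheapest source first is optimal under one linear minimum: $1.05.

$1.05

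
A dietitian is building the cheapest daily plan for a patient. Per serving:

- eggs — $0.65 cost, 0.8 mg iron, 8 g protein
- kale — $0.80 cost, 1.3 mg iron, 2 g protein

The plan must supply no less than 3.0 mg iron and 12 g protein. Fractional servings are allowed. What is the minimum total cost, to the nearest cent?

The cheapest plan sits at a corner of the feasible region — with two constraints it uses at most two foods.
eggs only: max(3.0/0.8, 12/8) = 3.75 servings → $2.44.
kale only: max(3.0/1.3, 12/2) = 6 servings → $4.80.
eggs + kale with both tight: 1.091 servings and 1.636 servings → $2.02.
The minimum over all feasible corners is $2.02.

$2.02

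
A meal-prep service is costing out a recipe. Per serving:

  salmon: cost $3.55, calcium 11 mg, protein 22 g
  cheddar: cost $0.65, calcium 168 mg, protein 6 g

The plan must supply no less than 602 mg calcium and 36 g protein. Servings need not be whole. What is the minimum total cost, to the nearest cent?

$3.90

Compare the cost at each extreme point of the feasible region.
salmon only: max(602/11, 36/22) = 54.73 servings → $194.28.
cheddar only: max(602/168, 36/6) = 6 servings → $3.90.
salmon + cheddar with both tight: 0.6711 servings and 3.539 servings → $4.68.
So the least-cost plan costs $3.90.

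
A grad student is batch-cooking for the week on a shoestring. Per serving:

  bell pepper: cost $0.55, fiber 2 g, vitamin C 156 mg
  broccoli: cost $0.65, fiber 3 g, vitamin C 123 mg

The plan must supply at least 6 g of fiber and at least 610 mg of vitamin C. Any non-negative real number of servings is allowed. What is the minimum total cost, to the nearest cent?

Minimising a linear cost over {fiber ≥ 6, vitamin C ≥ 610, servings ≥ 0} — the optimum is at a vertex, using one or two foods.
bell pepper only: max(6/2, 610/156) = 3.91 servings → $2.15.
broccoli only: max(6/3, 610/123) = 4.959 servings → $3.22.
bell pepper + broccoli with both targets exact would need a negative amount; discard.
So the least-cost plan costs $2.15.

$2.15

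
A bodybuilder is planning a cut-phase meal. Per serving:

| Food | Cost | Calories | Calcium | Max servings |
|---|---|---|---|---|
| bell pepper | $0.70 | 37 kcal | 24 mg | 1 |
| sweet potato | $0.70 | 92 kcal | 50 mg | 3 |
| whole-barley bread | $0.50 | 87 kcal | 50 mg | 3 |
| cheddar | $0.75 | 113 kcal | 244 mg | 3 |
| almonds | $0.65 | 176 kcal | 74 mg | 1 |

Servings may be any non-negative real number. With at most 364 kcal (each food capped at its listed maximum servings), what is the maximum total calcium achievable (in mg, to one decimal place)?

748.2 mg

Calcium per kcal: cheddar 2.159, bell pepper 0.6486, whole-barley bread 0.5747, sweet potato 0.5435, almonds 0.4205.
Take 3 servings of cheddar: uses 339 kcal, +732.0 mg calcium (running total 732.0 mg).
Take 0.6757 servings of bell pepper: uses 25 kcal, +16.2 mg calcium (running total 748.2 mg).
Greedy by best ratio exhausts the calories allowance optimally: 748.2 mg.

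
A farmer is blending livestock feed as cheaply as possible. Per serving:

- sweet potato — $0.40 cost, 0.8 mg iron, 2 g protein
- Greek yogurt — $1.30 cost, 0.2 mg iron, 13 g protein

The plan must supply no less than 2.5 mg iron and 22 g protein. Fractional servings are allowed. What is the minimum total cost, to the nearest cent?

sweet potato only: max(2.5/0.8, 22/2) = 11 servings → $4.40.
Greek yogurt only: max(2.5/0.2, 22/13) = 12.5 servings → $16.25.
sweet potato + Greek yogurt with both tight: 2.81 servings and 1.26 servings → $2.76.
The minimum over all feasible corners is $2.76.

$2.76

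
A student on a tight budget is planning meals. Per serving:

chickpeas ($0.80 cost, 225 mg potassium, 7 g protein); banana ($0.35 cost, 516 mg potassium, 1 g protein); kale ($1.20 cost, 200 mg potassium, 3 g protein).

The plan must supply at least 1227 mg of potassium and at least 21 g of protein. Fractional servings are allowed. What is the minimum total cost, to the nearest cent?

$2.67

chickpeas only: max(1227/225, 21/7) = 5.453 servings → $4.36.
banana only: max(1227/516, 21/1) = 21 servings → $7.35.
kale only: max(1227/200, 21/3) = 7 servings → $8.40.
chickpeas + banana with both tight: 2.837 servings and 1.141 servings → $2.67.
chickpeas + kale with both tight: 0.7159 servings and 5.33 servings → $6.97.
banana + kale: the both-tight solution has a negative serving — not a feasible corner.
So the least-cost plan costs $2.67.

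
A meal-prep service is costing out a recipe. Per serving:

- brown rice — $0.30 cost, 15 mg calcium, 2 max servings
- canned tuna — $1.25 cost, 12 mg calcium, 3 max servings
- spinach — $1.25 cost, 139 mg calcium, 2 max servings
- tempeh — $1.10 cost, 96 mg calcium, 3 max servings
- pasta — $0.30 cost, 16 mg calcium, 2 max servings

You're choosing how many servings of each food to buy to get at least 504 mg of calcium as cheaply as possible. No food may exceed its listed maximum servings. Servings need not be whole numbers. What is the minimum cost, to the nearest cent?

$5.09

Cost per mg of calcium: spinach $0.0090, tempeh $0.0115, pasta $0.0187, brown rice $0.0200, canned tuna $0.1042.
Take 2 servings of spinach: +278.0 mg calcium for $2.50 (total $2.50, still need 226.0 mg).
Take 2.354 servings of tempeh: +226.0 mg calcium for $2.59 (total $5.09, still need 0.0 mg).
Greedy by cheapest-per-mg is optimal for a single linear constraint, so the minimum cost is $5.09.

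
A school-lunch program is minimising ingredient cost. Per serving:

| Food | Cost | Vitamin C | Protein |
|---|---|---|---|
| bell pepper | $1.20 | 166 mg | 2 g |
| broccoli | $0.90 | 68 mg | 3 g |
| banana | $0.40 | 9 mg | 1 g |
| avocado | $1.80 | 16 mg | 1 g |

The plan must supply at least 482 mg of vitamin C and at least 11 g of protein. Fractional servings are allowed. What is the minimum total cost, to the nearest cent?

With two linear requirements the optimum uses one or two foods; enumerate the corners.
bell pepper only: max(482/166, 11/2) = 5.5 servings → $6.60.
broccoli only: max(482/68, 11/3) = 7.088 servings → $6.38.
banana only: max(482/9, 11/1) = 53.56 servings → $21.42.
avocado only: max(482/16, 11/1) = 30.12 servings → $54.23.
bell pepper + broccoli with both tight: 1.928 servings and 2.381 servings → $4.46.
bell pepper + banana with both tight: 2.588 servings and 5.824 servings → $5.44.
bell pepper + avocado with both tight: 2.284 servings and 6.433 servings → $14.32.
broccoli + banana: the both-tight solution has a negative serving — not a feasible corner.
broccoli + avocado with both targets exact would need a negative amount; discard.
banana + avocado: intersection lies outside the first quadrant.
So the least-cost plan costs $4.46.

$4.46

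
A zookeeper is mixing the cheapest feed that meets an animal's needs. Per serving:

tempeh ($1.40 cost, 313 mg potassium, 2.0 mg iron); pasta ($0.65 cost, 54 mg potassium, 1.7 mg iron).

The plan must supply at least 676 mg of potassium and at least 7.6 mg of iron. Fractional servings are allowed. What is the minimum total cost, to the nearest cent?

$4.01

With two linear requirements the optimum uses one or two foods; enumerate the corners.
tempeh only: max(676/313, 7.6/2.0) = 3.8 servings → $5.32.
pasta only: max(676/54, 7.6/1.7) = 12.52 servings → $8.14.
tempeh + pasta with both tight: 1.742 servings and 2.421 servings → $4.01.
Cheapest feasible corner: $4.01.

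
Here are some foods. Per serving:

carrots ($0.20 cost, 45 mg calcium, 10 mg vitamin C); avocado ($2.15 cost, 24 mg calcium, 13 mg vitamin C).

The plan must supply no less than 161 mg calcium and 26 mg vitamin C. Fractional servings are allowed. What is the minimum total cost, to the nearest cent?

The cheapest plan sits at a corner of the feasible region — with two constraints it uses at most two foods.
carrots only: max(161/45, 26/10) = 3.578 servings → $0.72.
avocado only: max(161/24, 26/13) = 6.708 servings → $14.42.
carrots + avocado: intersection lies outside the first quadrant.
Cheapest feasible corner: $0.72.

$0.72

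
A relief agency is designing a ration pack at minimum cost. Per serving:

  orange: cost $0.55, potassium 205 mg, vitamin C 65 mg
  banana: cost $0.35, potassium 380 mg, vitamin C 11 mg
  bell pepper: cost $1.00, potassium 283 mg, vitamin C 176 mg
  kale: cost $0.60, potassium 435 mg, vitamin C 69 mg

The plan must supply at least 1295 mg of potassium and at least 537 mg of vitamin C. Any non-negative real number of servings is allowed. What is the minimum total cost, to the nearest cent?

For a min-cost LP with two ≥-constraints, a basic feasible solution has at most two positive variables.
orange only: max(1295/205, 537/65) = 8.262 servings → $4.54.
banana only: max(1295/380, 537/11) = 48.82 servings → $17.09.
bell pepper only: max(1295/283, 537/176) = 4.576 servings → $4.58.
kale only: max(1295/435, 537/69) = 7.783 servings → $4.67.
orange + banana: the both-tight solution has a negative serving — not a feasible corner.
orange + bell pepper with both tight: 4.295 servings and 1.465 servings → $3.83.
orange + kale with both targets exact would need a negative amount; discard.
banana + bell pepper with both tight: 1.191 servings and 2.977 servings → $3.39.
banana + kale: intersection lies outside the first quadrant.
bell pepper + kale with both tight: 2.529 servings and 1.332 servings → $3.33.
So the least-cost plan costs $3.33.

$3.33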